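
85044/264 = 322+ 3/22 = 322.14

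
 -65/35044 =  - 65/35044 = - 0.00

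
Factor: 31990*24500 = 2^3* 5^4*7^3*457^1 = 783755000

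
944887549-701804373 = 243083176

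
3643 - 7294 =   -  3651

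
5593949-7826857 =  - 2232908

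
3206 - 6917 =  - 3711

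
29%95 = 29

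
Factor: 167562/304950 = 3^2 * 5^ ( - 2)*19^( - 1)*29^1 = 261/475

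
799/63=799/63 = 12.68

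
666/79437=222/26479 = 0.01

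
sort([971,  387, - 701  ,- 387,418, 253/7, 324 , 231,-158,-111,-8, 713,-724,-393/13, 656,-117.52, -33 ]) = [ -724, - 701, -387, - 158, - 117.52, - 111, -33 , - 393/13, - 8, 253/7, 231,324, 387, 418,656, 713, 971 ]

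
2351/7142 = 2351/7142 = 0.33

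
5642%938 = 14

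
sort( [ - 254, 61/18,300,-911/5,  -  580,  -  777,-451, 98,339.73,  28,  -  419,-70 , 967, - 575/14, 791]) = [ - 777, - 580, - 451,  -  419,-254, - 911/5, - 70,-575/14, 61/18, 28, 98, 300,339.73, 791,  967] 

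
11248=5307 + 5941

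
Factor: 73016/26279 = 2^3*11^( - 1 )*2389^( - 1 )*9127^1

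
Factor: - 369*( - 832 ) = 307008 = 2^6*  3^2*13^1 * 41^1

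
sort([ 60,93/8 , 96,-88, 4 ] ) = [  -  88,  4,  93/8 , 60, 96 ] 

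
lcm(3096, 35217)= 281736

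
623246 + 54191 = 677437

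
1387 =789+598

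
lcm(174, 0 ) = 0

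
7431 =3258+4173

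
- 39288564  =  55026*( -714)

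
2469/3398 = 2469/3398 = 0.73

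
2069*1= 2069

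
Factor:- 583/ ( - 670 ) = 2^( - 1)*5^ ( - 1)*11^1*53^1*67^( - 1 ) 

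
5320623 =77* 69099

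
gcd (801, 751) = 1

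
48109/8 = 6013+5/8=   6013.62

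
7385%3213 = 959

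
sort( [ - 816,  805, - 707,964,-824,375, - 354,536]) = [ - 824, - 816,- 707, - 354 , 375,536,805, 964 ] 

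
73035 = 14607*5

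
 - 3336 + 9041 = 5705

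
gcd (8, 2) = 2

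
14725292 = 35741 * 412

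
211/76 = 211/76 = 2.78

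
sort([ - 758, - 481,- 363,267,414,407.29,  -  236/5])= [-758, - 481, - 363, - 236/5,267,  407.29,414 ] 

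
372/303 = 124/101 = 1.23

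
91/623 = 13/89 = 0.15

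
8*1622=12976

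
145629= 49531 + 96098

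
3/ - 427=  - 1+424/427=-0.01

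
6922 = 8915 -1993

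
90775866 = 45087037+45688829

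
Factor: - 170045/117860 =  -2^( - 2)*83^ (-1 )*479^1 =-479/332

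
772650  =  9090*85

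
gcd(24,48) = 24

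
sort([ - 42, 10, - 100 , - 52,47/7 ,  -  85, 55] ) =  [ - 100, - 85 , - 52, - 42, 47/7,10, 55] 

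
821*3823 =3138683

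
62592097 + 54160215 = 116752312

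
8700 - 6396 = 2304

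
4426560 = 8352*530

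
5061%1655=96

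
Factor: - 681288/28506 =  - 2^2* 4751^( - 1)*28387^1 = -  113548/4751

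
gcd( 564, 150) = 6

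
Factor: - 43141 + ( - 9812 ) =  - 3^1*19^1 *929^1  =  - 52953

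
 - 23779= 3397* (-7 ) 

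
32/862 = 16/431=0.04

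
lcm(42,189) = 378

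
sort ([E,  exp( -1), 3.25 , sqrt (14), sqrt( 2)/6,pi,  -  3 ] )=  [ - 3, sqrt (2) /6,exp(  -  1 ) , E , pi,3.25,sqrt(14)]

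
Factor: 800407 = 800407^1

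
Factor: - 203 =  - 7^1*29^1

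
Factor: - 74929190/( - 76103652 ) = 37464595/38051826= 2^ (-1 )*3^(- 1)*5^1*7^1*1070417^1*6341971^(- 1 ) 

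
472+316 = 788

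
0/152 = 0 = 0.00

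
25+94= 119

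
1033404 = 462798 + 570606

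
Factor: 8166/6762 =1361/1127 = 7^( - 2)*23^( - 1)*1361^1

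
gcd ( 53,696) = 1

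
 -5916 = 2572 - 8488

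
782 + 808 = 1590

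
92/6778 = 46/3389 =0.01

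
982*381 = 374142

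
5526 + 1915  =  7441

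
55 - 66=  - 11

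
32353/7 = 32353/7 = 4621.86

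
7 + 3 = 10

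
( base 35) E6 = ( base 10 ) 496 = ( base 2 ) 111110000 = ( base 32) fg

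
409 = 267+142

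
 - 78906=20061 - 98967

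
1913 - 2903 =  - 990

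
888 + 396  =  1284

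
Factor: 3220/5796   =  3^ ( - 2) *5^1 = 5/9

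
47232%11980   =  11292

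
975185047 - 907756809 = 67428238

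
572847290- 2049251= 570798039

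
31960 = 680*47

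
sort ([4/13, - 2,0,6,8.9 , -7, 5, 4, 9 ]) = [-7,-2, 0,  4/13,4, 5  ,  6,8.9, 9 ]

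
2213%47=4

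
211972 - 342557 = -130585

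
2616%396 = 240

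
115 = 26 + 89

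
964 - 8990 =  - 8026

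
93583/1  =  93583  =  93583.00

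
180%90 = 0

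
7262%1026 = 80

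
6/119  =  6/119 = 0.05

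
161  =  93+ 68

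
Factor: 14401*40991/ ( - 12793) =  - 11^ (-1) * 179^1*229^1*1163^(-1)*14401^1 = - 590311391/12793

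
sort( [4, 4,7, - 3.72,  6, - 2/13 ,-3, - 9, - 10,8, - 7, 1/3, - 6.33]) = [ - 10, -9, - 7,-6.33, - 3.72, - 3 ,-2/13, 1/3,4, 4,6,7, 8 ]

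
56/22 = 28/11  =  2.55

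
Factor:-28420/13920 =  - 49/24 = - 2^(- 3)*3^(-1 )* 7^2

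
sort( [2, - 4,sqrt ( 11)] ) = [ - 4, 2, sqrt ( 11 )] 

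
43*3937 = 169291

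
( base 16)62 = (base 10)98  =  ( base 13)77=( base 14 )70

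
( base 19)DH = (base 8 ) 410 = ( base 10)264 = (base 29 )93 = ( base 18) ec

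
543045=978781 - 435736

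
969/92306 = 969/92306 = 0.01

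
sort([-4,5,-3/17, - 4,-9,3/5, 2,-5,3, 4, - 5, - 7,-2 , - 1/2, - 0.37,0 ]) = [ - 9,-7, - 5, - 5 , - 4, - 4, - 2 ,-1/2,-0.37, - 3/17,0,3/5,2,3,4,5] 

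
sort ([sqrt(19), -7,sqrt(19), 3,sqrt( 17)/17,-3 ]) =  [ - 7,  -  3 , sqrt(17 )/17,3,sqrt(19 ), sqrt(19 )]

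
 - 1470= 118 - 1588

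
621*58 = 36018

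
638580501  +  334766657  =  973347158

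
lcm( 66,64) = 2112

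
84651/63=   4031/3=1343.67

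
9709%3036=601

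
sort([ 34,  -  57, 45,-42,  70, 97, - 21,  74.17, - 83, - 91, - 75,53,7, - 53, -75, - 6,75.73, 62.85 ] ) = [ - 91, - 83, - 75, - 75, - 57, - 53,  -  42 , - 21, - 6,7, 34,45, 53,62.85 , 70,74.17  ,  75.73,97 ]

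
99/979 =9/89 = 0.10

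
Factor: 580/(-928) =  - 5/8 = -2^( - 3 )* 5^1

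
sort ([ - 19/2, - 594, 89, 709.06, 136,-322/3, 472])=[ - 594,-322/3, - 19/2, 89, 136, 472,  709.06 ]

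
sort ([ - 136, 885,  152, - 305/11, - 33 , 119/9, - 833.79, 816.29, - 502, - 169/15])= [ - 833.79,-502,-136, - 33,- 305/11, - 169/15, 119/9, 152,816.29, 885]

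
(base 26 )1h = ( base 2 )101011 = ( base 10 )43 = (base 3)1121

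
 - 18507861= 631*(-29331) 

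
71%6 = 5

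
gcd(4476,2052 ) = 12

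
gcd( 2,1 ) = 1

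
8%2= 0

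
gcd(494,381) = 1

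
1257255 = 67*18765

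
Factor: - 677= - 677^1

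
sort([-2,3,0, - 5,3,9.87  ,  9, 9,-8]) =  [ - 8, - 5,-2,0,3,  3,9,9,9.87 ]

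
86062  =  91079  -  5017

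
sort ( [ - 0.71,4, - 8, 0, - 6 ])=[ - 8, - 6, - 0.71, 0,4]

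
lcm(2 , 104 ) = 104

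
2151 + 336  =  2487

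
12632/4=3158 = 3158.00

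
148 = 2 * 74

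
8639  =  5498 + 3141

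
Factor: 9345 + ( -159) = 9186 =2^1* 3^1*1531^1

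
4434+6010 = 10444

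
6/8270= 3/4135  =  0.00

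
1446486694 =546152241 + 900334453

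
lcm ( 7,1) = 7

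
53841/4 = 53841/4 =13460.25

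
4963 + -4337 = 626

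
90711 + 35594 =126305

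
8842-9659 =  - 817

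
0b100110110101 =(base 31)2i5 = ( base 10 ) 2485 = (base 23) 4g1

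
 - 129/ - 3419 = 129/3419 = 0.04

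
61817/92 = 61817/92 = 671.92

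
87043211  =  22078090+64965121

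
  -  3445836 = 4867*( - 708) 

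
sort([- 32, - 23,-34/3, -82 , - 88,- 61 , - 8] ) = [ - 88, - 82, - 61, - 32 , - 23, - 34/3, - 8]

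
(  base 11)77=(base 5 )314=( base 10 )84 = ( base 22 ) 3I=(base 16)54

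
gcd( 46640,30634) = 106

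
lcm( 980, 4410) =8820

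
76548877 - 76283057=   265820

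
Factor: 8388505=5^1*877^1 * 1913^1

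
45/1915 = 9/383 = 0.02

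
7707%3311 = 1085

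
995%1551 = 995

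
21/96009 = 7/32003= 0.00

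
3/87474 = 1/29158 = 0.00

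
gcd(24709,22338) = 1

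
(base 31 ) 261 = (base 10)2109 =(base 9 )2803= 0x83d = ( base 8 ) 4075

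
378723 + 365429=744152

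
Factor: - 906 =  - 2^1 * 3^1*151^1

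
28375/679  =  28375/679 = 41.79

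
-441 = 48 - 489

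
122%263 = 122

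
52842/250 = 211 + 46/125=211.37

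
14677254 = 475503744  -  460826490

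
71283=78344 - 7061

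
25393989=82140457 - 56746468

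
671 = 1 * 671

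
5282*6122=32336404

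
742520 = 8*92815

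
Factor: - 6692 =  - 2^2*7^1*239^1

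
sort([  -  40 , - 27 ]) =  [ -40, - 27]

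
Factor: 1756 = 2^2*439^1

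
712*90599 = 64506488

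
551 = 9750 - 9199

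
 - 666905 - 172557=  - 839462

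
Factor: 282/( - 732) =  - 2^(  -  1 )*47^1* 61^ ( - 1) = - 47/122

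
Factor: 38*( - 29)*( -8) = 8816 = 2^4*19^1*29^1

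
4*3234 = 12936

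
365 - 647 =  - 282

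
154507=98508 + 55999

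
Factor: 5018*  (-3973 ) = - 19936514=-  2^1*13^1*29^1 * 137^1*193^1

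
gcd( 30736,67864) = 136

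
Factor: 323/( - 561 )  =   - 19/33 =- 3^( - 1 )*11^( - 1 )*19^1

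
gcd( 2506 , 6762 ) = 14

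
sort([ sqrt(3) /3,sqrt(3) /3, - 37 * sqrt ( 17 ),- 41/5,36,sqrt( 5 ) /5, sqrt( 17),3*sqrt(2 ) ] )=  [ - 37*sqrt(  17), - 41/5,sqrt( 5) /5, sqrt(3)/3,sqrt(3)/3,sqrt( 17),3 * sqrt(2 ),36] 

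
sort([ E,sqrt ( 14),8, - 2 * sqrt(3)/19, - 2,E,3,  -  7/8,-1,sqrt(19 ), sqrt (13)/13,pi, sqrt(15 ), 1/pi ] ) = [- 2, - 1 , - 7/8, - 2*sqrt( 3)/19,  sqrt ( 13 )/13,1/pi,  E,E,3,pi, sqrt (14),sqrt ( 15 ),sqrt( 19 ),  8 ] 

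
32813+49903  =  82716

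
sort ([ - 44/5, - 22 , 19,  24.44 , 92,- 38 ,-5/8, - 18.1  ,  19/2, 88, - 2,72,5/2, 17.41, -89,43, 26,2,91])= [ - 89, - 38, - 22, -18.1, - 44/5 ,-2, - 5/8,  2,5/2, 19/2, 17.41 , 19,24.44 , 26, 43, 72 , 88, 91, 92 ]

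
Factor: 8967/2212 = 1281/316 = 2^(-2)*3^1*7^1*61^1*79^(-1)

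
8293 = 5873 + 2420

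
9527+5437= 14964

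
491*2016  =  989856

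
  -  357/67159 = - 357/67159 = - 0.01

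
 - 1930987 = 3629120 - 5560107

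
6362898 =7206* 883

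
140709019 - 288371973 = - 147662954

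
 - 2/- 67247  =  2/67247 = 0.00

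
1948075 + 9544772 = 11492847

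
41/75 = 41/75=0.55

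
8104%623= 5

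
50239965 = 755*66543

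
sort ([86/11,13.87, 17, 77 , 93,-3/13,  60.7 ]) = [ - 3/13, 86/11, 13.87, 17,  60.7, 77, 93]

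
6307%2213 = 1881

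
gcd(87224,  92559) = 1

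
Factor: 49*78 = 3822 = 2^1 * 3^1*  7^2*13^1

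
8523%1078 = 977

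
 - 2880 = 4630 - 7510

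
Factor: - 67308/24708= -79/29 =- 29^( - 1)*79^1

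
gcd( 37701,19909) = 1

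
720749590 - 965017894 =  - 244268304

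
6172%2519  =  1134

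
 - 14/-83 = 14/83  =  0.17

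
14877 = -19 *( - 783)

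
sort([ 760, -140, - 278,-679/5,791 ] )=[ - 278, - 140, - 679/5, 760, 791 ]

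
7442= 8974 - 1532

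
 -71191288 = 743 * ( - 95816 )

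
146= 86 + 60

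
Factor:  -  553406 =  - 2^1*7^2*5647^1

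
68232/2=34116=34116.00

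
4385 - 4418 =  - 33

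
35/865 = 7/173  =  0.04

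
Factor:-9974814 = -2^1 * 3^1*211^1* 7879^1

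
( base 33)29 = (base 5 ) 300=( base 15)50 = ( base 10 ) 75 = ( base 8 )113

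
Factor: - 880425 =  - 3^2*5^2 *7^1*13^1 * 43^1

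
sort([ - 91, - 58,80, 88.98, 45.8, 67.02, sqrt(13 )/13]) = [- 91, - 58, sqrt( 13) /13, 45.8,67.02,80, 88.98 ]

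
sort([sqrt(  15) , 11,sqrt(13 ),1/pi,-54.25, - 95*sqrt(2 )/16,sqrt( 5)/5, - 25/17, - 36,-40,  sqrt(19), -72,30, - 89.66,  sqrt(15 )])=[  -  89.66,- 72,  -  54.25,-40, - 36, - 95 * sqrt(2)/16, - 25/17,1/pi,sqrt(5)/5, sqrt(13),sqrt(15),sqrt(15),sqrt(19), 11,30 ]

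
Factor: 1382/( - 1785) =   -  2^1*3^( - 1) * 5^(  -  1 )*7^( - 1 )*17^( - 1 ) *691^1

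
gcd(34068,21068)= 4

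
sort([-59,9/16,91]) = [-59, 9/16, 91]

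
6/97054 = 3/48527 = 0.00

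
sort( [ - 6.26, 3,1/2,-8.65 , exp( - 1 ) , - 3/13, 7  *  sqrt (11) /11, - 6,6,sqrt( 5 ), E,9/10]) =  [ - 8.65 ,-6.26, - 6, -3/13 , exp( - 1) , 1/2,9/10,7 * sqrt(11 )/11 , sqrt( 5 ),  E, 3, 6] 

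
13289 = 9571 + 3718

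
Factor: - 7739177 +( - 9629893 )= -17369070 = - 2^1*3^1*5^1*17^1*34057^1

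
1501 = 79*19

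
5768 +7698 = 13466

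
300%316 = 300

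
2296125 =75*30615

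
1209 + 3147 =4356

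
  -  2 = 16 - 18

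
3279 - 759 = 2520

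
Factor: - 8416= - 2^5*263^1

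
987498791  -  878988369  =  108510422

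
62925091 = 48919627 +14005464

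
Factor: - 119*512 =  - 2^9*7^1*17^1=-60928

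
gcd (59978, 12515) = 1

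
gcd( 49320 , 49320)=49320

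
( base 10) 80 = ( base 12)68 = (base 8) 120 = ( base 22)3e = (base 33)2e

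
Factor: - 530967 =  - 3^1 * 176989^1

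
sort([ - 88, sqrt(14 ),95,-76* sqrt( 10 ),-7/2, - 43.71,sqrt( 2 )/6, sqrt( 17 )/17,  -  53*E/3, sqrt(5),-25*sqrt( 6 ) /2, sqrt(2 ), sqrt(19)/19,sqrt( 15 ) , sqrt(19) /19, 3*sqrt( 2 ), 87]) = [-76*sqrt(10), - 88,  -  53*E/3, - 43.71, - 25*sqrt( 6) /2, -7/2,sqrt( 19) /19,sqrt(19 ) /19 , sqrt(2) /6, sqrt( 17 )/17,sqrt( 2),sqrt( 5 ), sqrt( 14), sqrt ( 15),3 * sqrt( 2), 87, 95]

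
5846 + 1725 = 7571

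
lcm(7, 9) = 63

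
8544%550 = 294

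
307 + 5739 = 6046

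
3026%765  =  731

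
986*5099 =5027614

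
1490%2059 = 1490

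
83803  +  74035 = 157838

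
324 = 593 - 269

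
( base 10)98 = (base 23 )46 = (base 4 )1202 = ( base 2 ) 1100010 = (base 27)3h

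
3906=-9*( - 434 ) 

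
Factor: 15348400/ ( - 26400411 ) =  - 2^4*3^( - 4 )*5^2*29^( - 1)*11239^( - 1 ) * 38371^1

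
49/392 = 1/8 = 0.12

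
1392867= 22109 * 63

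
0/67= 0 = 0.00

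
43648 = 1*43648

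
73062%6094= 6028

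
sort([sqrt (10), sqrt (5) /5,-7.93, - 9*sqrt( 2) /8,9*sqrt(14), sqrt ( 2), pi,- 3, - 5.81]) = [ - 7.93, - 5.81, - 3,-9 * sqrt( 2 )/8,sqrt(5) /5, sqrt(2 ), pi , sqrt( 10), 9*sqrt(14)]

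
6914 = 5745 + 1169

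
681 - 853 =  - 172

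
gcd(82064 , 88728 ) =8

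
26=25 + 1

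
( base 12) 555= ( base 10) 785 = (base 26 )145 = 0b1100010001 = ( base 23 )1b3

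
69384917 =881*78757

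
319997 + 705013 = 1025010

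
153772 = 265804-112032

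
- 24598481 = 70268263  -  94866744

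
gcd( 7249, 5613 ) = 1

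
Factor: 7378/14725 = 238/475= 2^1*5^( - 2 ) * 7^1 * 17^1 * 19^( - 1) 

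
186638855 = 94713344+91925511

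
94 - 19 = 75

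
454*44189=20061806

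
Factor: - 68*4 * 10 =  - 2^5*5^1*17^1 =- 2720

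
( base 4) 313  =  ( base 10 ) 55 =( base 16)37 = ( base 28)1R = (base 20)2f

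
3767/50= 3767/50= 75.34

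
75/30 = 5/2= 2.50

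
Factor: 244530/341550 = 3^( - 1)*5^ ( - 1) * 13^1*19^1*23^(-1 ) = 247/345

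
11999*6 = 71994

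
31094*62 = 1927828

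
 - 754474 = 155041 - 909515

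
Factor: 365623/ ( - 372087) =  - 3^( - 3)*59^1*6197^1*13781^( - 1) 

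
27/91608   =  9/30536 = 0.00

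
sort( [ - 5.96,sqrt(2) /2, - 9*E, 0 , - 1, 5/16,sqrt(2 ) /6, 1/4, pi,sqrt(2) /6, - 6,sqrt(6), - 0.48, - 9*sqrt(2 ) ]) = [ - 9*E, - 9*sqrt(2), - 6,-5.96, - 1, - 0.48, 0, sqrt( 2)/6, sqrt(2) /6 , 1/4,5/16, sqrt( 2) /2,sqrt( 6),pi ] 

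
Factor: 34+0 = 34 = 2^1 *17^1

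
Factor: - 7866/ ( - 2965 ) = 2^1*3^2 * 5^( - 1) *19^1*23^1 * 593^ (-1)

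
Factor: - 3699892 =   -  2^2*7^2 * 43^1*439^1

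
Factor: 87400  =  2^3*5^2* 19^1*23^1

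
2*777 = 1554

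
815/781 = 1 + 34/781 = 1.04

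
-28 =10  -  38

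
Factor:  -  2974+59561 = 56587 = 71^1*797^1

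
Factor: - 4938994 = - 2^1*2469497^1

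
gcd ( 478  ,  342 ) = 2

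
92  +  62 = 154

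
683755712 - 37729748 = 646025964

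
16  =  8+8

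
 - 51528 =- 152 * 339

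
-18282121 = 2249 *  (-8129 )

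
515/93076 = 515/93076 = 0.01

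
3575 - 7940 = - 4365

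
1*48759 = 48759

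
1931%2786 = 1931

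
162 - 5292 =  - 5130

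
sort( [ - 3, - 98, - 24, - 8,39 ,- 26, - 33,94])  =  [-98, - 33, - 26, - 24,-8, - 3, 39, 94] 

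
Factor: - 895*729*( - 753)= 491298615   =  3^7*5^1*179^1 * 251^1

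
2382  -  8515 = -6133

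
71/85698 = 71/85698 = 0.00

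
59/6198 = 59/6198 = 0.01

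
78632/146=39316/73 = 538.58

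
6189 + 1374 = 7563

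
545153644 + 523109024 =1068262668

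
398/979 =398/979 = 0.41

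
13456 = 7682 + 5774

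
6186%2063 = 2060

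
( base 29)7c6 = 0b1100001100001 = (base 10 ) 6241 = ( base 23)BI8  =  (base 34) 5DJ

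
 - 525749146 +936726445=410977299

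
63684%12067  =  3349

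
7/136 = 7/136 = 0.05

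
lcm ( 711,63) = 4977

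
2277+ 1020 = 3297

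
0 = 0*685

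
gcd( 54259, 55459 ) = 1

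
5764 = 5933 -169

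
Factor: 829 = 829^1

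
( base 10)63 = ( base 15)43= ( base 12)53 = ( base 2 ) 111111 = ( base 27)29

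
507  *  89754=45505278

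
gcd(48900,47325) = 75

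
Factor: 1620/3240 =2^( - 1) = 1/2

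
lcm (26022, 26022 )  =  26022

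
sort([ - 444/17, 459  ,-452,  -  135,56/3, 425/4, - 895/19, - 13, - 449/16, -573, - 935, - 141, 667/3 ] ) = [ - 935,-573, - 452, -141, - 135, - 895/19, - 449/16, - 444/17, - 13,  56/3,  425/4,667/3,459]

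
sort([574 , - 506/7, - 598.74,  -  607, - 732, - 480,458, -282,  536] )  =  [-732,-607, - 598.74,-480, - 282, - 506/7, 458,536,574]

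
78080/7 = 11154 + 2/7 =11154.29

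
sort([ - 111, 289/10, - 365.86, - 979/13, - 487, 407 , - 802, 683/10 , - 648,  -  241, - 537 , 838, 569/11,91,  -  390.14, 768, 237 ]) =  [ - 802, - 648, -537  , - 487, - 390.14, - 365.86, - 241 ,- 111, - 979/13 , 289/10 , 569/11, 683/10 , 91, 237,407,  768,838]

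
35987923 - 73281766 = - 37293843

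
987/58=17 +1/58 = 17.02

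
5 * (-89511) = - 447555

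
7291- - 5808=13099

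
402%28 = 10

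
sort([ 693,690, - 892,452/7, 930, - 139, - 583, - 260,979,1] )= [ - 892, - 583 , - 260 , - 139, 1 , 452/7,690, 693,930,979] 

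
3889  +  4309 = 8198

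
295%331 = 295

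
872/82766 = 436/41383= 0.01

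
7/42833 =1/6119 = 0.00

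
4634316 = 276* 16791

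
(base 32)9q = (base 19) ga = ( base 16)13a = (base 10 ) 314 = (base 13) 1b2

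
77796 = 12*6483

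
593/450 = 1 + 143/450 = 1.32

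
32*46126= 1476032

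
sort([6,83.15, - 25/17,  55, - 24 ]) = [ - 24,-25/17, 6,55,83.15 ] 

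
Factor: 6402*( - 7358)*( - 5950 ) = 2^3*3^1*5^2*7^1*11^1*13^1*17^1 *97^1*283^1 =280280200200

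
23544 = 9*2616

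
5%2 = 1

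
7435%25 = 10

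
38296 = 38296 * 1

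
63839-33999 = 29840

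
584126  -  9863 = 574263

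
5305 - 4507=798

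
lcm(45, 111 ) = 1665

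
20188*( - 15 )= -302820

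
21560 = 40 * 539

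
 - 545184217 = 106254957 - 651439174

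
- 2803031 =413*( - 6787)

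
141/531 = 47/177 = 0.27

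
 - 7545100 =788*( - 9575) 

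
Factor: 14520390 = 2^1 * 3^1*5^1*431^1*1123^1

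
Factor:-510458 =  - 2^1 * 13^1 * 29^1*677^1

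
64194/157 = 408 + 138/157   =  408.88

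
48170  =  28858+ 19312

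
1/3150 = 1/3150 = 0.00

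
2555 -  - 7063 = 9618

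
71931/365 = 71931/365 = 197.07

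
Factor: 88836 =2^2*3^1*11^1 * 673^1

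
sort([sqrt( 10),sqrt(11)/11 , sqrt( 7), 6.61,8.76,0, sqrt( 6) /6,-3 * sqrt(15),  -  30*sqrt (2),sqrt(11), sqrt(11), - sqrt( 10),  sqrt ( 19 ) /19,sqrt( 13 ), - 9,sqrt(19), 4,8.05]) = [ - 30*sqrt (2), - 3*sqrt( 15),  -  9, - sqrt(10),  0, sqrt( 19)/19,sqrt( 11) /11  ,  sqrt(6)/6,sqrt( 7),sqrt( 10),sqrt(11),sqrt(11),sqrt(13 ),4 , sqrt ( 19), 6.61,8.05,8.76] 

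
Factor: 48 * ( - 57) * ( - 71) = 2^4*3^2*19^1*71^1  =  194256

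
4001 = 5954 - 1953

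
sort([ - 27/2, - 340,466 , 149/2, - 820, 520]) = [ - 820, - 340, - 27/2, 149/2,  466, 520 ]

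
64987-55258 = 9729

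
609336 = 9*67704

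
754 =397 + 357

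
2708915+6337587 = 9046502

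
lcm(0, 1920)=0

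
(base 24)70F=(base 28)54f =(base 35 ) 3AM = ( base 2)111111001111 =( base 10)4047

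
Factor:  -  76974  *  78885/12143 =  - 2^1*3^3*5^1*1753^1*12143^ ( - 1) * 12829^1 = - 6072093990/12143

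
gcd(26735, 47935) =5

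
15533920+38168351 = 53702271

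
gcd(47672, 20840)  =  8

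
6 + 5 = 11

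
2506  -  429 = 2077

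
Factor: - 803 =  - 11^1*73^1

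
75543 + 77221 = 152764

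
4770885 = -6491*( - 735 ) 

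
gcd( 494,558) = 2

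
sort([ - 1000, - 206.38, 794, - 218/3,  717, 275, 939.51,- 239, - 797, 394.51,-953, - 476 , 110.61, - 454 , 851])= [-1000, - 953, - 797,-476, -454, - 239, - 206.38, - 218/3,  110.61,  275,394.51,717, 794,  851,939.51]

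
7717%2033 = 1618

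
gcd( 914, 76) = 2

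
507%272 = 235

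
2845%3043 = 2845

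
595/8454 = 595/8454 = 0.07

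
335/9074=335/9074 = 0.04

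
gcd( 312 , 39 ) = 39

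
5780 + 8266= 14046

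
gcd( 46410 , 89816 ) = 2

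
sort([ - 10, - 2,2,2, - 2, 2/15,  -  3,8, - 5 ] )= [ - 10 , - 5, - 3, - 2, - 2,2/15,2,2, 8 ] 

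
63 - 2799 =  - 2736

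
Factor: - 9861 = - 3^1*19^1*173^1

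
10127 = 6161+3966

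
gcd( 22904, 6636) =28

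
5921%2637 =647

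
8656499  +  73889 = 8730388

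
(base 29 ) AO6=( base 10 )9112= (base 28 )bhc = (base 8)21630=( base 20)12fc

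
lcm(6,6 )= 6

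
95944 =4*23986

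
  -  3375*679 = - 2291625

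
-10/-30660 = 1/3066= 0.00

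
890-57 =833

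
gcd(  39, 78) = 39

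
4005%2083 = 1922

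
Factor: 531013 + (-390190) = 3^2*15647^1 = 140823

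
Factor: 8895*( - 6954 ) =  - 61855830 = - 2^1*3^2*5^1 * 19^1* 61^1*  593^1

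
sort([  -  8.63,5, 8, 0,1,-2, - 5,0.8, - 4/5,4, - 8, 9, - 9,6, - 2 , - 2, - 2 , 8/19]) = [ - 9 , - 8.63, - 8, - 5 , - 2, - 2,- 2, - 2, -4/5, 0,8/19,0.8,1,  4,  5, 6,8,9 ] 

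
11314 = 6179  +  5135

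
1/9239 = 1/9239 = 0.00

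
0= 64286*0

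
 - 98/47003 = -1 + 46905/47003 = - 0.00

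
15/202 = 15/202 = 0.07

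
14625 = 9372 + 5253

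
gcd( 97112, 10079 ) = 1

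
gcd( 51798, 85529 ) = 89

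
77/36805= 77/36805 = 0.00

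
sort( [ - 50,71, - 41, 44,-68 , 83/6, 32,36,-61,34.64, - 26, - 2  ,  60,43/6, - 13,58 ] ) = [ - 68, - 61, - 50, - 41,-26, - 13,-2 , 43/6,83/6, 32,34.64, 36  ,  44, 58 , 60, 71 ] 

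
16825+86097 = 102922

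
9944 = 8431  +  1513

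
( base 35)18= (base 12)37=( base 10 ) 43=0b101011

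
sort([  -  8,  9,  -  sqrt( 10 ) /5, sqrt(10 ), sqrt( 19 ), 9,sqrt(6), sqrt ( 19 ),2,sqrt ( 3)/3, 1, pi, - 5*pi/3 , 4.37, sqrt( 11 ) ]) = [ - 8, - 5*pi/3,-sqrt (10)/5, sqrt( 3 )/3,1, 2,sqrt(6),pi, sqrt( 10 ),sqrt( 11 ),sqrt( 19 ), sqrt(19),4.37, 9,9] 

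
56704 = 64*886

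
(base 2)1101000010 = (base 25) 189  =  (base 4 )31002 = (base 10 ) 834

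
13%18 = 13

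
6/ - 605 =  - 1 + 599/605=-  0.01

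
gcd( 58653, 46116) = 63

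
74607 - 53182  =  21425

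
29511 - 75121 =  - 45610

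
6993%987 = 84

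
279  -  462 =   -  183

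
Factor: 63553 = 7^2* 1297^1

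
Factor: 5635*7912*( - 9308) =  - 2^5*5^1*7^2*13^1*23^2 * 43^1*179^1 = - 414988988960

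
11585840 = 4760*2434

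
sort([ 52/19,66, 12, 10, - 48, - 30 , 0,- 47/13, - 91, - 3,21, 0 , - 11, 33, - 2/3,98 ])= [  -  91, - 48, - 30,-11 ,- 47/13,-3, - 2/3, 0, 0, 52/19 , 10, 12, 21,33,  66, 98 ]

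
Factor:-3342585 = -3^1*5^1 * 222839^1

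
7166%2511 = 2144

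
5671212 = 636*8917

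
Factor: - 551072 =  - 2^5* 17^1 * 1013^1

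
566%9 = 8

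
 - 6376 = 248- 6624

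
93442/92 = 1015+31/46 = 1015.67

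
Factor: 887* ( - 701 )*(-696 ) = 2^3 * 3^1*29^1*701^1 * 887^1 = 432763752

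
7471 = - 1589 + 9060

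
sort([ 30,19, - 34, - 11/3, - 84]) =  [-84, - 34,-11/3,19,30 ] 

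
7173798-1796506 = 5377292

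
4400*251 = 1104400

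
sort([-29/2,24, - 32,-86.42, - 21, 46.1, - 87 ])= [ - 87, - 86.42 ,-32,  -  21,  -  29/2, 24, 46.1]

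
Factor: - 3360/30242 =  - 1680/15121 = -  2^4*3^1*5^1*7^1*15121^( - 1)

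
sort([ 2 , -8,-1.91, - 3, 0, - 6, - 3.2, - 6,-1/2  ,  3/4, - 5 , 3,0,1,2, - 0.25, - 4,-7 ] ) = [ - 8, - 7, -6, - 6,- 5,  -  4,  -  3.2, - 3, - 1.91, -1/2, - 0.25,0,  0,3/4, 1,2, 2, 3 ] 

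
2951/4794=2951/4794=0.62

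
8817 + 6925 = 15742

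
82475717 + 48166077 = 130641794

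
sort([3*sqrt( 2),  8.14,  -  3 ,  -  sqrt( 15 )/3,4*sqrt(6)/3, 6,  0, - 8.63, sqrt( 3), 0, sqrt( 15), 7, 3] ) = [ - 8.63 , - 3, - sqrt( 15)/3, 0,0, sqrt(3),3, 4*sqrt( 6 )/3, sqrt( 15),3  *sqrt(2), 6 , 7,8.14] 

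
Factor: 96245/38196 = 2^ ( - 2)* 3^ ( - 2 ) * 5^1 * 1061^( - 1) * 19249^1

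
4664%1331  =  671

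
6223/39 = 6223/39 = 159.56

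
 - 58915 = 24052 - 82967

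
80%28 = 24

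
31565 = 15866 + 15699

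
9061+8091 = 17152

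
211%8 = 3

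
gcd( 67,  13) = 1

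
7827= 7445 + 382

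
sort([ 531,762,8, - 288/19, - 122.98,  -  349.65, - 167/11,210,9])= [ - 349.65, - 122.98, - 167/11,-288/19 , 8,  9, 210,531, 762] 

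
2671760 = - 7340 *(  -  364)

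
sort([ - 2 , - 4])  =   [ - 4,-2]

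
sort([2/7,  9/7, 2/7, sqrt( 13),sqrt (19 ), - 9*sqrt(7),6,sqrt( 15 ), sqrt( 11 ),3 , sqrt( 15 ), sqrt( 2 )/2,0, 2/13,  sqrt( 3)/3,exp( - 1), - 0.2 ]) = [ - 9*sqrt(7), - 0.2,0, 2/13, 2/7, 2/7, exp( - 1),sqrt( 3 ) /3, sqrt(2) /2 , 9/7, 3, sqrt (11 ), sqrt( 13),sqrt( 15),sqrt( 15 ), sqrt(19),6]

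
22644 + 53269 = 75913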